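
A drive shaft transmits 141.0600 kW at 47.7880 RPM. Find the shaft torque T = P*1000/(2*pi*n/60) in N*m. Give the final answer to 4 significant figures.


omega = 2*pi*47.7880/60 = 5.00435 rad/s
T = 141.0600*1000 / 5.00435
T = 28190 N*m


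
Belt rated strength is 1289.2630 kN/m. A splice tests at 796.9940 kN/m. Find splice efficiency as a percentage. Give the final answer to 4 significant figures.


Eff = 796.9940 / 1289.2630 * 100
Eff = 61.82 %


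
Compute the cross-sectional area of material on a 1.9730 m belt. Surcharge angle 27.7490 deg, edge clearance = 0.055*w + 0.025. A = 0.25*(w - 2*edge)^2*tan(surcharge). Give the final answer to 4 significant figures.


edge = 0.055*1.9730 + 0.025 = 0.133515 m
ew = 1.9730 - 2*0.133515 = 1.70597 m
A = 0.25 * 1.70597^2 * tan(27.7490 deg)
A = 0.3828 m^2


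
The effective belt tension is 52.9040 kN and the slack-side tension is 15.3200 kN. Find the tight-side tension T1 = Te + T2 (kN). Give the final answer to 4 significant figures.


T1 = Te + T2 = 52.9040 + 15.3200
T1 = 68.22 kN


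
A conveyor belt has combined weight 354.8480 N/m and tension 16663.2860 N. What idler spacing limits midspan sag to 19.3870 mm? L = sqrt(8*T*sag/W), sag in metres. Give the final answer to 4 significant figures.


sag = 19.3870/1000 = 0.019387 m
L = sqrt(8 * 16663.2860 * 0.019387 / 354.8480)
L = 2.699 m


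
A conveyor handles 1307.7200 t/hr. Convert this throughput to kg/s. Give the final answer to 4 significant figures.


m_dot = 1307.7200 * 1000 / 3600
m_dot = 363.3 kg/s


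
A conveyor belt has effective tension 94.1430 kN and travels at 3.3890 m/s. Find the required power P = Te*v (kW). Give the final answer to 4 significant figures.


P = Te * v = 94.1430 * 3.3890
P = 319.1 kW


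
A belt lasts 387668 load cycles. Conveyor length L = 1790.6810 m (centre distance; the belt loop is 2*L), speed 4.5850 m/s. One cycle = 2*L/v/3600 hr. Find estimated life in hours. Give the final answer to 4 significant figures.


cycle_time = 2 * 1790.6810 / 4.5850 / 3600 = 0.216973 hr
life = 387668 * 0.216973 = 84110 hours


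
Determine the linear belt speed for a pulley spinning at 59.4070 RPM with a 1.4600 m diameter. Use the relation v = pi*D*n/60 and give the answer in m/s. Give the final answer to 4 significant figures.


v = pi * 1.4600 * 59.4070 / 60
v = 4.541 m/s


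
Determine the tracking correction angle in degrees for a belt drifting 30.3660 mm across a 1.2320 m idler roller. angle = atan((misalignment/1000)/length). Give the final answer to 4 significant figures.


misalign_m = 30.3660 / 1000 = 0.030366 m
angle = atan(0.030366 / 1.2320)
angle = 1.412 deg


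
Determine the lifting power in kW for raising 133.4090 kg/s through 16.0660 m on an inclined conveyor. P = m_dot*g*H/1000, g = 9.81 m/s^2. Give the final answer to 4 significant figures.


P = 133.4090 * 9.81 * 16.0660 / 1000
P = 21.03 kW


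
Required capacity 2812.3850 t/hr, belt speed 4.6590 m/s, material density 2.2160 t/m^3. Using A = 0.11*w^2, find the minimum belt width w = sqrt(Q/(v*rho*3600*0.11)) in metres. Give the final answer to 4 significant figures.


A_req = 2812.3850 / (4.6590 * 2.2160 * 3600) = 0.0756676 m^2
w = sqrt(0.0756676 / 0.11)
w = 0.8294 m


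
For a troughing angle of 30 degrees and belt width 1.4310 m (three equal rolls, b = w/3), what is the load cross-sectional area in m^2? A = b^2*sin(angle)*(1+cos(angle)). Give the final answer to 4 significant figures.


b = 1.4310/3 = 0.477 m
A = 0.477^2 * sin(30 deg) * (1 + cos(30 deg))
A = 0.2123 m^2


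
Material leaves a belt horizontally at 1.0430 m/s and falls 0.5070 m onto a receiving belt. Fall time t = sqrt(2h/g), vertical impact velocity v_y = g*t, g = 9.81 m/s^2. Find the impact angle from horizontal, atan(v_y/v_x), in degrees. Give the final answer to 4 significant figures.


t = sqrt(2*0.5070/9.81) = 0.321503 s
v_y = 9.81 * 0.321503 = 3.15394 m/s
angle = atan(3.15394 / 1.0430) = 71.70 deg


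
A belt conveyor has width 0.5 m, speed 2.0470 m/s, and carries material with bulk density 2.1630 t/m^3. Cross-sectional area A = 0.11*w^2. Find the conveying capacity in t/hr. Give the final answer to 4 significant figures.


A = 0.11 * 0.5^2 = 0.0275 m^2
C = 0.0275 * 2.0470 * 2.1630 * 3600
C = 438.3 t/hr


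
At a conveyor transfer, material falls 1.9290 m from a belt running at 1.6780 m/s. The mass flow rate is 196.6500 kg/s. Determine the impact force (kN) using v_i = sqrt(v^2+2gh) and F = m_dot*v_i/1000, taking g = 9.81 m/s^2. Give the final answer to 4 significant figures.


v_i = sqrt(1.6780^2 + 2*9.81*1.9290) = 6.37673 m/s
F = 196.6500 * 6.37673 / 1000
F = 1.254 kN


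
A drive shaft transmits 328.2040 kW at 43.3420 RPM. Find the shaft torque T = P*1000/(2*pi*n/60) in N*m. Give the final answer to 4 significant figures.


omega = 2*pi*43.3420/60 = 4.53876 rad/s
T = 328.2040*1000 / 4.53876
T = 72310 N*m


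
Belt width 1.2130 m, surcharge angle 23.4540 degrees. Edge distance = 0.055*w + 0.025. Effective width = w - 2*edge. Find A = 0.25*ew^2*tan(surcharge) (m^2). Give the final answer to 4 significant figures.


edge = 0.055*1.2130 + 0.025 = 0.091715 m
ew = 1.2130 - 2*0.091715 = 1.02957 m
A = 0.25 * 1.02957^2 * tan(23.4540 deg)
A = 0.1150 m^2


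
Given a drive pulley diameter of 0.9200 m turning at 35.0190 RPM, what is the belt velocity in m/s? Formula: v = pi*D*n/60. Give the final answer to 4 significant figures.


v = pi * 0.9200 * 35.0190 / 60
v = 1.687 m/s


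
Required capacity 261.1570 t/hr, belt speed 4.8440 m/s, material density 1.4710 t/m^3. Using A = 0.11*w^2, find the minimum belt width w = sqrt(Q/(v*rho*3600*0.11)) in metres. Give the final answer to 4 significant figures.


A_req = 261.1570 / (4.8440 * 1.4710 * 3600) = 0.0101808 m^2
w = sqrt(0.0101808 / 0.11)
w = 0.3042 m


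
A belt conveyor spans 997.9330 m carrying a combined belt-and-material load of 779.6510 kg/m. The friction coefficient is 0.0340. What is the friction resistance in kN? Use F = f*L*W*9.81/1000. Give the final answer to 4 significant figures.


F = 0.0340 * 997.9330 * 779.6510 * 9.81 / 1000
F = 259.5 kN


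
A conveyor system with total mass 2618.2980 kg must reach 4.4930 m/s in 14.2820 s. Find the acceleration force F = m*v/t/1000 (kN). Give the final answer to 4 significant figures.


F = 2618.2980 * 4.4930 / 14.2820 / 1000
F = 0.8237 kN


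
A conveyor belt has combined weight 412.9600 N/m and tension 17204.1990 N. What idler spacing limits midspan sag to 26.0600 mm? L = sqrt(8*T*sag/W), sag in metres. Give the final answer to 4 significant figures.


sag = 26.0600/1000 = 0.026060 m
L = sqrt(8 * 17204.1990 * 0.026060 / 412.9600)
L = 2.947 m


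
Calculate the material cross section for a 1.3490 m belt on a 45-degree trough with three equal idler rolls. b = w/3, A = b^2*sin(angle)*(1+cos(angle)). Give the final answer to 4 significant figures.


b = 1.3490/3 = 0.449667 m
A = 0.449667^2 * sin(45 deg) * (1 + cos(45 deg))
A = 0.2441 m^2


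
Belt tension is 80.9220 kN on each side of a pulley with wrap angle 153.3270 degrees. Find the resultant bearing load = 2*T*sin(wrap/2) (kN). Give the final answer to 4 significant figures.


F = 2 * 80.9220 * sin(153.3270/2 deg)
F = 157.5 kN


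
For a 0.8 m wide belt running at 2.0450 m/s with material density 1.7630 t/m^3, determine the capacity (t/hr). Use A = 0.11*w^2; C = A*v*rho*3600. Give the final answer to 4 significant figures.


A = 0.11 * 0.8^2 = 0.0704 m^2
C = 0.0704 * 2.0450 * 1.7630 * 3600
C = 913.7 t/hr


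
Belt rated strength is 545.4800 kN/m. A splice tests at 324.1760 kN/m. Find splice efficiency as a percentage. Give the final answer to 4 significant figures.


Eff = 324.1760 / 545.4800 * 100
Eff = 59.43 %


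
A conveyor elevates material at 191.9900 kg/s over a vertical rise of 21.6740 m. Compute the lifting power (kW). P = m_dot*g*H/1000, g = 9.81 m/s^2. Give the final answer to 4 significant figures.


P = 191.9900 * 9.81 * 21.6740 / 1000
P = 40.82 kW


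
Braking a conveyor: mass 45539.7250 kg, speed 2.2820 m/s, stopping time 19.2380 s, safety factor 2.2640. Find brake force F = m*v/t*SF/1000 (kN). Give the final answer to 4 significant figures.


F = 45539.7250 * 2.2820 / 19.2380 * 2.2640 / 1000
F = 12.23 kN


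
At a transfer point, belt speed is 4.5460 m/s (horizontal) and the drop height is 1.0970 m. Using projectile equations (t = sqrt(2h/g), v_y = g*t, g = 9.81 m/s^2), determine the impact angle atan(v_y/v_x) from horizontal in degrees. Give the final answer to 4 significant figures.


t = sqrt(2*1.0970/9.81) = 0.472916 s
v_y = 9.81 * 0.472916 = 4.63931 m/s
angle = atan(4.63931 / 4.5460) = 45.58 deg


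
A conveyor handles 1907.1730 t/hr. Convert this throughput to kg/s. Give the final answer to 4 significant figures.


m_dot = 1907.1730 * 1000 / 3600
m_dot = 529.8 kg/s


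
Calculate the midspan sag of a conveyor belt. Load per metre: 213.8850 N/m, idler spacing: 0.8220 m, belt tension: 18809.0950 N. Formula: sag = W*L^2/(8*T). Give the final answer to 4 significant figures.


sag = 213.8850 * 0.8220^2 / (8 * 18809.0950)
sag = 0.0009604 m


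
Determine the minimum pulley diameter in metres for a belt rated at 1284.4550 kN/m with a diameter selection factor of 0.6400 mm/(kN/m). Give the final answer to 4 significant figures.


D = 1284.4550 * 0.6400 / 1000
D = 0.8221 m


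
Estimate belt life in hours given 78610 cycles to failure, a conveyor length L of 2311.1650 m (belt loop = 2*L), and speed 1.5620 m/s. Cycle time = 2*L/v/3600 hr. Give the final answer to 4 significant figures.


cycle_time = 2 * 2311.1650 / 1.5620 / 3600 = 0.822011 hr
life = 78610 * 0.822011 = 64620 hours


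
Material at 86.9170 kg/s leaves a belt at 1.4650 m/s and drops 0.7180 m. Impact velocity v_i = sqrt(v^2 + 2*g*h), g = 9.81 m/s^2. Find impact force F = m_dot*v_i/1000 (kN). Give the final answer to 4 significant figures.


v_i = sqrt(1.4650^2 + 2*9.81*0.7180) = 4.02907 m/s
F = 86.9170 * 4.02907 / 1000
F = 0.3502 kN


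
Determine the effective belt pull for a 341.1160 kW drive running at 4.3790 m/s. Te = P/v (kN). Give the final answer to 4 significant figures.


Te = P / v = 341.1160 / 4.3790
Te = 77.90 kN


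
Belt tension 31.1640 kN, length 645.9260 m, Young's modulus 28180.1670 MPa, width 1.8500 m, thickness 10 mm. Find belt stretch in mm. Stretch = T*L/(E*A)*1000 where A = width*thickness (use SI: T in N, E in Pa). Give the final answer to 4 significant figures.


A = 1.8500 * 0.01 = 0.01850 m^2
Stretch = 31.1640*1000 * 645.9260 / (28180.1670e6 * 0.01850) * 1000
Stretch = 38.61 mm


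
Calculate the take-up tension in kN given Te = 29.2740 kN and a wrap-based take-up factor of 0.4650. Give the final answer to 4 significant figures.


T_tu = 29.2740 * 0.4650
T_tu = 13.61 kN


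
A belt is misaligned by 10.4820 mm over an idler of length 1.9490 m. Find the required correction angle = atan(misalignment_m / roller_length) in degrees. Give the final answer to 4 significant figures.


misalign_m = 10.4820 / 1000 = 0.010482 m
angle = atan(0.010482 / 1.9490)
angle = 0.3081 deg


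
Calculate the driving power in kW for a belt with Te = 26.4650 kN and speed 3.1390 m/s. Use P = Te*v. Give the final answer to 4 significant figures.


P = Te * v = 26.4650 * 3.1390
P = 83.07 kW


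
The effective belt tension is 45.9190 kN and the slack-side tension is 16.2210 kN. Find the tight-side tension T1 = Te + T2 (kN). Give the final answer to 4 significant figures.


T1 = Te + T2 = 45.9190 + 16.2210
T1 = 62.14 kN


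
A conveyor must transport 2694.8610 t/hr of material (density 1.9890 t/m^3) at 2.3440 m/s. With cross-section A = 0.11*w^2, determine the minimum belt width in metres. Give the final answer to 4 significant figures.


A_req = 2694.8610 / (2.3440 * 1.9890 * 3600) = 0.160562 m^2
w = sqrt(0.160562 / 0.11)
w = 1.208 m


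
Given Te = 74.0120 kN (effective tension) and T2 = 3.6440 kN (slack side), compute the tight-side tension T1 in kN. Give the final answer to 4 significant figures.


T1 = Te + T2 = 74.0120 + 3.6440
T1 = 77.66 kN


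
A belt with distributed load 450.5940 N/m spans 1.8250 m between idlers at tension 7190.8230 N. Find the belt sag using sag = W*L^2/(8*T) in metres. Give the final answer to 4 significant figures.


sag = 450.5940 * 1.8250^2 / (8 * 7190.8230)
sag = 0.02609 m


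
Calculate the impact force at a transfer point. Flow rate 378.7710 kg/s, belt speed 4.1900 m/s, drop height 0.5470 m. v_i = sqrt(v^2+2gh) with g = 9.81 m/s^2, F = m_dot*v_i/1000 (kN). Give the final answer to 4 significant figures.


v_i = sqrt(4.1900^2 + 2*9.81*0.5470) = 5.31867 m/s
F = 378.7710 * 5.31867 / 1000
F = 2.015 kN


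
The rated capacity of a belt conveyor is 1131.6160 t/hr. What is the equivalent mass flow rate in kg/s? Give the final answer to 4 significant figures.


m_dot = 1131.6160 * 1000 / 3600
m_dot = 314.3 kg/s


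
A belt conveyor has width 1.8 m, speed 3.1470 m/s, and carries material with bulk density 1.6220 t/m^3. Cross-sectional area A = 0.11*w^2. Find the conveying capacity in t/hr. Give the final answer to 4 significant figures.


A = 0.11 * 1.8^2 = 0.3564 m^2
C = 0.3564 * 3.1470 * 1.6220 * 3600
C = 6549 t/hr


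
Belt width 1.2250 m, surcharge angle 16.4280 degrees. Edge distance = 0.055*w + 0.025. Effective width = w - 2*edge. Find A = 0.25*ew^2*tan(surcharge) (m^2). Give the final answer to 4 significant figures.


edge = 0.055*1.2250 + 0.025 = 0.092375 m
ew = 1.2250 - 2*0.092375 = 1.04025 m
A = 0.25 * 1.04025^2 * tan(16.4280 deg)
A = 0.07976 m^2


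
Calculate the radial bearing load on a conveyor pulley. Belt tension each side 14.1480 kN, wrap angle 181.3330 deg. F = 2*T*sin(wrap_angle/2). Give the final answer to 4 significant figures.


F = 2 * 14.1480 * sin(181.3330/2 deg)
F = 28.29 kN


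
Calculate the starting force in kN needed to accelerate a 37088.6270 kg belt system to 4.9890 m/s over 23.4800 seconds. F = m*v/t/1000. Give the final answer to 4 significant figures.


F = 37088.6270 * 4.9890 / 23.4800 / 1000
F = 7.881 kN


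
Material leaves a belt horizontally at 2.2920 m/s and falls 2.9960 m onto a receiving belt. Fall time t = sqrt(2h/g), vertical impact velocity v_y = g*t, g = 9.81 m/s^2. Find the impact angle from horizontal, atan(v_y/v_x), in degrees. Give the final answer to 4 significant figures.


t = sqrt(2*2.9960/9.81) = 0.78154 s
v_y = 9.81 * 0.78154 = 7.66691 m/s
angle = atan(7.66691 / 2.2920) = 73.36 deg


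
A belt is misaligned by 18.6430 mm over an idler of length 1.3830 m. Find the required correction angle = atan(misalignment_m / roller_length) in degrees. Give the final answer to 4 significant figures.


misalign_m = 18.6430 / 1000 = 0.018643 m
angle = atan(0.018643 / 1.3830)
angle = 0.7723 deg


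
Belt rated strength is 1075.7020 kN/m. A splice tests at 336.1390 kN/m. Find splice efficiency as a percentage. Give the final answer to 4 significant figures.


Eff = 336.1390 / 1075.7020 * 100
Eff = 31.25 %


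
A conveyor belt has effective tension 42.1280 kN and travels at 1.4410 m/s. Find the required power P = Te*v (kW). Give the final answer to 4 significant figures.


P = Te * v = 42.1280 * 1.4410
P = 60.71 kW


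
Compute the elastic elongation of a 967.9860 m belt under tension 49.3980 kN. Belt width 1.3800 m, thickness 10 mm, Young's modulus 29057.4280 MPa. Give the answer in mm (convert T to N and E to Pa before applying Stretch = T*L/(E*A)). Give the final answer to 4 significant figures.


A = 1.3800 * 0.01 = 0.01380 m^2
Stretch = 49.3980*1000 * 967.9860 / (29057.4280e6 * 0.01380) * 1000
Stretch = 119.2 mm


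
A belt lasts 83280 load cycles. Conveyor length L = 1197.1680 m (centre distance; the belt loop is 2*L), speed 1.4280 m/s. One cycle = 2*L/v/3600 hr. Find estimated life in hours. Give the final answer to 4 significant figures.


cycle_time = 2 * 1197.1680 / 1.4280 / 3600 = 0.465752 hr
life = 83280 * 0.465752 = 38790 hours


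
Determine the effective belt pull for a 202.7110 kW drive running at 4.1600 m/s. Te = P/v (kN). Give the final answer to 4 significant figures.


Te = P / v = 202.7110 / 4.1600
Te = 48.73 kN


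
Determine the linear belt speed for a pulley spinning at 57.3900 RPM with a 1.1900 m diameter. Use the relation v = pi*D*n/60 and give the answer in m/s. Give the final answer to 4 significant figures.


v = pi * 1.1900 * 57.3900 / 60
v = 3.576 m/s


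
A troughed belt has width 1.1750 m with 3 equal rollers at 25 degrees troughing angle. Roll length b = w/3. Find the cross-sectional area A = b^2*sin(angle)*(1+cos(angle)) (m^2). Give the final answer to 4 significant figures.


b = 1.1750/3 = 0.391667 m
A = 0.391667^2 * sin(25 deg) * (1 + cos(25 deg))
A = 0.1236 m^2


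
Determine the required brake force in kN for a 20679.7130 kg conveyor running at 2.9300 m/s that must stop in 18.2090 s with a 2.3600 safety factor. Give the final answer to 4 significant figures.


F = 20679.7130 * 2.9300 / 18.2090 * 2.3600 / 1000
F = 7.853 kN


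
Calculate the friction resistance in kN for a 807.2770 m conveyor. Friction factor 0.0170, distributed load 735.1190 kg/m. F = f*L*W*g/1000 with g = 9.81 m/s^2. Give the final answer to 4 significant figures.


F = 0.0170 * 807.2770 * 735.1190 * 9.81 / 1000
F = 98.97 kN


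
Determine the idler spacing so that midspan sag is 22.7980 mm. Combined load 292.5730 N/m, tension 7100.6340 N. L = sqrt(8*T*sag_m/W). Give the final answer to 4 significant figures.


sag = 22.7980/1000 = 0.022798 m
L = sqrt(8 * 7100.6340 * 0.022798 / 292.5730)
L = 2.104 m


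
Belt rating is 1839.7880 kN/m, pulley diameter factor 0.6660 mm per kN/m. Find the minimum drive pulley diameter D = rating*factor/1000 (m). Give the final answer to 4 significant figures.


D = 1839.7880 * 0.6660 / 1000
D = 1.225 m


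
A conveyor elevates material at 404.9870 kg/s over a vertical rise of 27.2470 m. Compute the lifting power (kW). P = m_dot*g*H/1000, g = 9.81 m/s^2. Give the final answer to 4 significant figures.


P = 404.9870 * 9.81 * 27.2470 / 1000
P = 108.3 kW


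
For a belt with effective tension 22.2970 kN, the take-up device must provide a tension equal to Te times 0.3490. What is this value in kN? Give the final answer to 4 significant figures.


T_tu = 22.2970 * 0.3490
T_tu = 7.782 kN


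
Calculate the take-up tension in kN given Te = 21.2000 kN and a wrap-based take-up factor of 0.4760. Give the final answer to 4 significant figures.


T_tu = 21.2000 * 0.4760
T_tu = 10.09 kN


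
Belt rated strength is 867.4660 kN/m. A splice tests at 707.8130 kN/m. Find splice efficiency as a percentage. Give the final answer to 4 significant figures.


Eff = 707.8130 / 867.4660 * 100
Eff = 81.60 %


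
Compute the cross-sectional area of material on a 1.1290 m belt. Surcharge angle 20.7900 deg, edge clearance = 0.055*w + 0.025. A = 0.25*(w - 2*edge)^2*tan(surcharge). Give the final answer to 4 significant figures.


edge = 0.055*1.1290 + 0.025 = 0.087095 m
ew = 1.1290 - 2*0.087095 = 0.95481 m
A = 0.25 * 0.95481^2 * tan(20.7900 deg)
A = 0.08653 m^2


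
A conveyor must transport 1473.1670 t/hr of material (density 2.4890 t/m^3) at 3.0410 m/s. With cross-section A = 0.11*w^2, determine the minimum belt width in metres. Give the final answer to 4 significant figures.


A_req = 1473.1670 / (3.0410 * 2.4890 * 3600) = 0.054064 m^2
w = sqrt(0.054064 / 0.11)
w = 0.7011 m


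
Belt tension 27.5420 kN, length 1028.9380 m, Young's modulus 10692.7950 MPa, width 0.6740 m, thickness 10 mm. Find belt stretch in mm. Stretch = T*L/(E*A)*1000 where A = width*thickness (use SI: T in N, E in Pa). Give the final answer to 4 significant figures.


A = 0.6740 * 0.01 = 0.00674 m^2
Stretch = 27.5420*1000 * 1028.9380 / (10692.7950e6 * 0.00674) * 1000
Stretch = 393.2 mm


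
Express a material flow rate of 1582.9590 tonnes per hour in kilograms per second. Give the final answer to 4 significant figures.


m_dot = 1582.9590 * 1000 / 3600
m_dot = 439.7 kg/s


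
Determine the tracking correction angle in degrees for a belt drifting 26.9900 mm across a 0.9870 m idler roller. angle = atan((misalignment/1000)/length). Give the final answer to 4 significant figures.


misalign_m = 26.9900 / 1000 = 0.026990 m
angle = atan(0.026990 / 0.9870)
angle = 1.566 deg


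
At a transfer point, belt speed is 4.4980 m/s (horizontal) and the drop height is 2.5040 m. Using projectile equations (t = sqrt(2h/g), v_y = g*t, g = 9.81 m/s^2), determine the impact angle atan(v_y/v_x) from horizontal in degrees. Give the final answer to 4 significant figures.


t = sqrt(2*2.5040/9.81) = 0.714492 s
v_y = 9.81 * 0.714492 = 7.00917 m/s
angle = atan(7.00917 / 4.4980) = 57.31 deg


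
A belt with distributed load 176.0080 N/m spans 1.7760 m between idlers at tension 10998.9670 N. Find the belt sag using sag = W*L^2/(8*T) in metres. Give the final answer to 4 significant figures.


sag = 176.0080 * 1.7760^2 / (8 * 10998.9670)
sag = 0.006309 m


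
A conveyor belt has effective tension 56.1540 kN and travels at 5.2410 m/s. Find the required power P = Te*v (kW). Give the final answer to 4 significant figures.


P = Te * v = 56.1540 * 5.2410
P = 294.3 kW


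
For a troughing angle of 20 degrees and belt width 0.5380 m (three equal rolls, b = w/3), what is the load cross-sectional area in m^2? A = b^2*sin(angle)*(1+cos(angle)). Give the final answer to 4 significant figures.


b = 0.5380/3 = 0.179333 m
A = 0.179333^2 * sin(20 deg) * (1 + cos(20 deg))
A = 0.02134 m^2


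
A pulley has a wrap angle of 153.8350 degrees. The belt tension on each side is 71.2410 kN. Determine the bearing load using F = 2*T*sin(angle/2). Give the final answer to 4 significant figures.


F = 2 * 71.2410 * sin(153.8350/2 deg)
F = 138.8 kN


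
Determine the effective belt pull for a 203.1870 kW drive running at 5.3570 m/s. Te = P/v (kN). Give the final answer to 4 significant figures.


Te = P / v = 203.1870 / 5.3570
Te = 37.93 kN


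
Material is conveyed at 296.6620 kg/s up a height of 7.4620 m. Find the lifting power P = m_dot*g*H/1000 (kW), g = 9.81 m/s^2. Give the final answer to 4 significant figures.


P = 296.6620 * 9.81 * 7.4620 / 1000
P = 21.72 kW


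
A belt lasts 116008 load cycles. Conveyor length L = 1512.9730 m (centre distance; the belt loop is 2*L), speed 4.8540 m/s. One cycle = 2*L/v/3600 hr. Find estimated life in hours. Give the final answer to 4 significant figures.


cycle_time = 2 * 1512.9730 / 4.8540 / 3600 = 0.173165 hr
life = 116008 * 0.173165 = 20090 hours


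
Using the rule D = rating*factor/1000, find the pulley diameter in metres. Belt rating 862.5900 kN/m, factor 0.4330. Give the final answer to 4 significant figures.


D = 862.5900 * 0.4330 / 1000
D = 0.3735 m


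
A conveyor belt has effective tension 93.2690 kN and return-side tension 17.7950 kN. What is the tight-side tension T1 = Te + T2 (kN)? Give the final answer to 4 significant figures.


T1 = Te + T2 = 93.2690 + 17.7950
T1 = 111.1 kN


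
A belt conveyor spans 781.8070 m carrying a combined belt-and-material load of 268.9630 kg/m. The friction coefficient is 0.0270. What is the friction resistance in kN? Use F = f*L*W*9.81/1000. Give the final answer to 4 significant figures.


F = 0.0270 * 781.8070 * 268.9630 * 9.81 / 1000
F = 55.70 kN


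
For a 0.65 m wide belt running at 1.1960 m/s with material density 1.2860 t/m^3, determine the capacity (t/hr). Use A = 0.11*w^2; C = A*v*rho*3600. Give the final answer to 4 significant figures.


A = 0.11 * 0.65^2 = 0.046475 m^2
C = 0.046475 * 1.1960 * 1.2860 * 3600
C = 257.3 t/hr


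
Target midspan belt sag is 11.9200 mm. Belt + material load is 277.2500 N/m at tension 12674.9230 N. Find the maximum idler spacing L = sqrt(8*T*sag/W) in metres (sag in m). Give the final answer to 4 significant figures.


sag = 11.9200/1000 = 0.011920 m
L = sqrt(8 * 12674.9230 * 0.011920 / 277.2500)
L = 2.088 m


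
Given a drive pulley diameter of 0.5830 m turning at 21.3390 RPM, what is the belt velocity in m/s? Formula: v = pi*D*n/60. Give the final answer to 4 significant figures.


v = pi * 0.5830 * 21.3390 / 60
v = 0.6514 m/s


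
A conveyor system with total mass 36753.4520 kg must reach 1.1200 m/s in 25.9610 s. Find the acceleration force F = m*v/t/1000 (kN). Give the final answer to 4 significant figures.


F = 36753.4520 * 1.1200 / 25.9610 / 1000
F = 1.586 kN


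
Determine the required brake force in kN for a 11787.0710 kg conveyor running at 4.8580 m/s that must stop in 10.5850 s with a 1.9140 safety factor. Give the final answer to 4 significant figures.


F = 11787.0710 * 4.8580 / 10.5850 * 1.9140 / 1000
F = 10.35 kN


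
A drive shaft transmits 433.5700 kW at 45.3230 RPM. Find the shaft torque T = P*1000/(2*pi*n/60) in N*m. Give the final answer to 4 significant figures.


omega = 2*pi*45.3230/60 = 4.74621 rad/s
T = 433.5700*1000 / 4.74621
T = 91350 N*m


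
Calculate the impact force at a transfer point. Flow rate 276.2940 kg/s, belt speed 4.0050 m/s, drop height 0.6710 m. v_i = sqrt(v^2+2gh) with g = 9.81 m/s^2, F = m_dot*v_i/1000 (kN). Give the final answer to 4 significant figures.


v_i = sqrt(4.0050^2 + 2*9.81*0.6710) = 5.40417 m/s
F = 276.2940 * 5.40417 / 1000
F = 1.493 kN


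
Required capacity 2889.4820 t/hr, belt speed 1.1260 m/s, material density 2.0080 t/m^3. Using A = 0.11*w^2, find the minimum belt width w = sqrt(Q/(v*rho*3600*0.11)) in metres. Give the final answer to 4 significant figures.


A_req = 2889.4820 / (1.1260 * 2.0080 * 3600) = 0.354989 m^2
w = sqrt(0.354989 / 0.11)
w = 1.796 m


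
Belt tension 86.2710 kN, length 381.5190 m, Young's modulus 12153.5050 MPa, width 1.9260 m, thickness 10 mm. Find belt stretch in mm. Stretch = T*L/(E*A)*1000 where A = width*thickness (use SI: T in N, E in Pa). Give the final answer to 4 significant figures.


A = 1.9260 * 0.01 = 0.01926 m^2
Stretch = 86.2710*1000 * 381.5190 / (12153.5050e6 * 0.01926) * 1000
Stretch = 140.6 mm


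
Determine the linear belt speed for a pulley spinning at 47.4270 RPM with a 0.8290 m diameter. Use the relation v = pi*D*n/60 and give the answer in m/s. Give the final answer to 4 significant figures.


v = pi * 0.8290 * 47.4270 / 60
v = 2.059 m/s


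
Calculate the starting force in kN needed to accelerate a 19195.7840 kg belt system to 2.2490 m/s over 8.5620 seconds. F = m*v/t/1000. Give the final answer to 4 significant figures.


F = 19195.7840 * 2.2490 / 8.5620 / 1000
F = 5.042 kN


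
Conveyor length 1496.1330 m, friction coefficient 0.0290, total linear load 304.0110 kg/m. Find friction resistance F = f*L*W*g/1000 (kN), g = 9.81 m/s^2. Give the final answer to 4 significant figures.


F = 0.0290 * 1496.1330 * 304.0110 * 9.81 / 1000
F = 129.4 kN


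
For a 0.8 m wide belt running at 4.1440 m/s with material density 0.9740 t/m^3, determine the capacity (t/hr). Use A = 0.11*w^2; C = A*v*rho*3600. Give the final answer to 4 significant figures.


A = 0.11 * 0.8^2 = 0.0704 m^2
C = 0.0704 * 4.1440 * 0.9740 * 3600
C = 1023 t/hr


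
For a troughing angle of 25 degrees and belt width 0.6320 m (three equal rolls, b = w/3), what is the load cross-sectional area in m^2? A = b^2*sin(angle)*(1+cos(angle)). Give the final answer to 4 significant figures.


b = 0.6320/3 = 0.210667 m
A = 0.210667^2 * sin(25 deg) * (1 + cos(25 deg))
A = 0.03575 m^2


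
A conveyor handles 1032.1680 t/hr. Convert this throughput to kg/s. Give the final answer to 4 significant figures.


m_dot = 1032.1680 * 1000 / 3600
m_dot = 286.7 kg/s


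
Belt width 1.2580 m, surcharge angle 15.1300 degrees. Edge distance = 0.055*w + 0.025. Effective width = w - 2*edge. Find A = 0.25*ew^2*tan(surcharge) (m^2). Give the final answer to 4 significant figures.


edge = 0.055*1.2580 + 0.025 = 0.09419 m
ew = 1.2580 - 2*0.09419 = 1.06962 m
A = 0.25 * 1.06962^2 * tan(15.1300 deg)
A = 0.07734 m^2


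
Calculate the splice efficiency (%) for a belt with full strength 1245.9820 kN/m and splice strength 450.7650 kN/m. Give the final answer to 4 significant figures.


Eff = 450.7650 / 1245.9820 * 100
Eff = 36.18 %


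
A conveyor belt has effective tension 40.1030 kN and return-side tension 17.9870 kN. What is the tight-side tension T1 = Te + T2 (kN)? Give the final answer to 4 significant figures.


T1 = Te + T2 = 40.1030 + 17.9870
T1 = 58.09 kN


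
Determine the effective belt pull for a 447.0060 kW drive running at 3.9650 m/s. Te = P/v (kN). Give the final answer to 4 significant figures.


Te = P / v = 447.0060 / 3.9650
Te = 112.7 kN


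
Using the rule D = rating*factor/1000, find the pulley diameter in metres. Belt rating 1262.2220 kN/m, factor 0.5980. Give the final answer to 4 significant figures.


D = 1262.2220 * 0.5980 / 1000
D = 0.7548 m


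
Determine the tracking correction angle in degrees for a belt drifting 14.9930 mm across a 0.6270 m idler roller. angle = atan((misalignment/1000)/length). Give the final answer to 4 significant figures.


misalign_m = 14.9930 / 1000 = 0.014993 m
angle = atan(0.014993 / 0.6270)
angle = 1.370 deg


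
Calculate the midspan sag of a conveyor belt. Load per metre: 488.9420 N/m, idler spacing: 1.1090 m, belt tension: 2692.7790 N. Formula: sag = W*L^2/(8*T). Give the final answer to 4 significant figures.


sag = 488.9420 * 1.1090^2 / (8 * 2692.7790)
sag = 0.02791 m


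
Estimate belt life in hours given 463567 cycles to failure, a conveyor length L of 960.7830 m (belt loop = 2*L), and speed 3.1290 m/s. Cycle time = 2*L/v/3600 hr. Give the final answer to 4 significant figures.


cycle_time = 2 * 960.7830 / 3.1290 / 3600 = 0.170588 hr
life = 463567 * 0.170588 = 79080 hours


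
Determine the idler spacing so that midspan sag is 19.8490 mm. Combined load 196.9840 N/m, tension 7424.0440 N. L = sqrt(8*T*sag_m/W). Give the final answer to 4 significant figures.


sag = 19.8490/1000 = 0.019849 m
L = sqrt(8 * 7424.0440 * 0.019849 / 196.9840)
L = 2.446 m


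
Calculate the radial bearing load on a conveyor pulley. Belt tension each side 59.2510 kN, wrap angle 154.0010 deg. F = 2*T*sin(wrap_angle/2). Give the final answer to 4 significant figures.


F = 2 * 59.2510 * sin(154.0010/2 deg)
F = 115.5 kN


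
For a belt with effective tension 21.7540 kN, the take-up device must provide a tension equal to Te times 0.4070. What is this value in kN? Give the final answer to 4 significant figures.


T_tu = 21.7540 * 0.4070
T_tu = 8.854 kN


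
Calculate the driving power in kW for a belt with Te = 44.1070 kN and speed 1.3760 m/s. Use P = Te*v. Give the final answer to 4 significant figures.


P = Te * v = 44.1070 * 1.3760
P = 60.69 kW


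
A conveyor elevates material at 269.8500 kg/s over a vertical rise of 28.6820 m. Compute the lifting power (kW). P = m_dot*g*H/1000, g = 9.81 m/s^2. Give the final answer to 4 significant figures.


P = 269.8500 * 9.81 * 28.6820 / 1000
P = 75.93 kW


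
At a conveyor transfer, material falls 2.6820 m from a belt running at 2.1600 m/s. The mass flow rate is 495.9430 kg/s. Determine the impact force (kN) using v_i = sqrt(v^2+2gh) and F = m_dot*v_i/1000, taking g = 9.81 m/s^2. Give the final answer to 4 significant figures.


v_i = sqrt(2.1600^2 + 2*9.81*2.6820) = 7.56878 m/s
F = 495.9430 * 7.56878 / 1000
F = 3.754 kN


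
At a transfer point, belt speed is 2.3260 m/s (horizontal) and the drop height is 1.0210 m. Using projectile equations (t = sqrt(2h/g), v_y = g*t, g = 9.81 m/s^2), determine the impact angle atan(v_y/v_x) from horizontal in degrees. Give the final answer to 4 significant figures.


t = sqrt(2*1.0210/9.81) = 0.45624 s
v_y = 9.81 * 0.45624 = 4.47571 m/s
angle = atan(4.47571 / 2.3260) = 62.54 deg


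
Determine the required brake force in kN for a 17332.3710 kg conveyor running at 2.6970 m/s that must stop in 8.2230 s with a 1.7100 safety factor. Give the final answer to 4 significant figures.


F = 17332.3710 * 2.6970 / 8.2230 * 1.7100 / 1000
F = 9.721 kN


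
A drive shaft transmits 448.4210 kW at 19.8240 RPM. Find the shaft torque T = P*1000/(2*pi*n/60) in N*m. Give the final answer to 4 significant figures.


omega = 2*pi*19.8240/60 = 2.07596 rad/s
T = 448.4210*1000 / 2.07596
T = 216000 N*m


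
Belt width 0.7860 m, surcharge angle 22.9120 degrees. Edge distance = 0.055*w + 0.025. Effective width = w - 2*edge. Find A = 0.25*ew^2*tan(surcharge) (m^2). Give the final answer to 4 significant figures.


edge = 0.055*0.7860 + 0.025 = 0.06823 m
ew = 0.7860 - 2*0.06823 = 0.64954 m
A = 0.25 * 0.64954^2 * tan(22.9120 deg)
A = 0.04458 m^2


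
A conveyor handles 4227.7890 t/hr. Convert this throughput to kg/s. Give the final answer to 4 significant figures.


m_dot = 4227.7890 * 1000 / 3600
m_dot = 1174 kg/s


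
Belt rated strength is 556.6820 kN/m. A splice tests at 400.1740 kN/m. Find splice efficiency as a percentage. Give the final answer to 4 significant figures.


Eff = 400.1740 / 556.6820 * 100
Eff = 71.89 %


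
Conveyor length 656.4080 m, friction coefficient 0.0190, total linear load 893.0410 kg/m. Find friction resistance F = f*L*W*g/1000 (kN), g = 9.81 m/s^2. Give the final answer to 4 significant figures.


F = 0.0190 * 656.4080 * 893.0410 * 9.81 / 1000
F = 109.3 kN


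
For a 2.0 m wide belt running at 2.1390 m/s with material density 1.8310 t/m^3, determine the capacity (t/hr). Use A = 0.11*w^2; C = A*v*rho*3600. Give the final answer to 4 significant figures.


A = 0.11 * 2.0^2 = 0.44 m^2
C = 0.44 * 2.1390 * 1.8310 * 3600
C = 6204 t/hr


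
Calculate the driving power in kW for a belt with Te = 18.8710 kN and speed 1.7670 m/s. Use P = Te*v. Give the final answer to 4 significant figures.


P = Te * v = 18.8710 * 1.7670
P = 33.35 kW


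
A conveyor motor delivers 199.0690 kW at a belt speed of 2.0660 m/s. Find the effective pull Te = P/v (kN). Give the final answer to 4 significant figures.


Te = P / v = 199.0690 / 2.0660
Te = 96.35 kN


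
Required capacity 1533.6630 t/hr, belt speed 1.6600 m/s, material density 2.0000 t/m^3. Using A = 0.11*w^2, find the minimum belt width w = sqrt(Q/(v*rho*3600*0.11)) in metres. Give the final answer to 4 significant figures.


A_req = 1533.6630 / (1.6600 * 2.0000 * 3600) = 0.128319 m^2
w = sqrt(0.128319 / 0.11)
w = 1.080 m


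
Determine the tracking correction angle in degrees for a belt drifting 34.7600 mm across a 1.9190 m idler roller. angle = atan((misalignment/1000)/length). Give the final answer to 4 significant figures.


misalign_m = 34.7600 / 1000 = 0.034760 m
angle = atan(0.034760 / 1.9190)
angle = 1.038 deg


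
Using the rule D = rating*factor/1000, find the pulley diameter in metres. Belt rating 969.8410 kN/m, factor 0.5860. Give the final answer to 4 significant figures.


D = 969.8410 * 0.5860 / 1000
D = 0.5683 m


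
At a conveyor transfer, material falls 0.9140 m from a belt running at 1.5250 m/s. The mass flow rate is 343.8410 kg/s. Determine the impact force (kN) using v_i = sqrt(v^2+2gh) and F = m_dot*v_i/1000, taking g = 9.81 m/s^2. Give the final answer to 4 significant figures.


v_i = sqrt(1.5250^2 + 2*9.81*0.9140) = 4.50092 m/s
F = 343.8410 * 4.50092 / 1000
F = 1.548 kN


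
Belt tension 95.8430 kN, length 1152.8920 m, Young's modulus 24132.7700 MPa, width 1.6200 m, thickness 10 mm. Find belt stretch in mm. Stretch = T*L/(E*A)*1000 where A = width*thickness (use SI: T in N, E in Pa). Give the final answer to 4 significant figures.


A = 1.6200 * 0.01 = 0.01620 m^2
Stretch = 95.8430*1000 * 1152.8920 / (24132.7700e6 * 0.01620) * 1000
Stretch = 282.6 mm


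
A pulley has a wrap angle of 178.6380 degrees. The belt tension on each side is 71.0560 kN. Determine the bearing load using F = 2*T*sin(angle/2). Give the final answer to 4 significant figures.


F = 2 * 71.0560 * sin(178.6380/2 deg)
F = 142.1 kN


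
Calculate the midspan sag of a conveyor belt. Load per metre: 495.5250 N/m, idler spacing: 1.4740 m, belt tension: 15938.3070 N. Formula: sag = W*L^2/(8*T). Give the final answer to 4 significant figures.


sag = 495.5250 * 1.4740^2 / (8 * 15938.3070)
sag = 0.008444 m


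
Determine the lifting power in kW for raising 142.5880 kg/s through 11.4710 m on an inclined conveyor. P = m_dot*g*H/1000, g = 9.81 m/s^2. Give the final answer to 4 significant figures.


P = 142.5880 * 9.81 * 11.4710 / 1000
P = 16.05 kW


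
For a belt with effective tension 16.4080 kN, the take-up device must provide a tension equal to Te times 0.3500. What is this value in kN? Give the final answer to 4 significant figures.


T_tu = 16.4080 * 0.3500
T_tu = 5.743 kN


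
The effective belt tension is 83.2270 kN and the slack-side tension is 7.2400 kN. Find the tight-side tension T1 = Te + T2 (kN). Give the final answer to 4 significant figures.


T1 = Te + T2 = 83.2270 + 7.2400
T1 = 90.47 kN


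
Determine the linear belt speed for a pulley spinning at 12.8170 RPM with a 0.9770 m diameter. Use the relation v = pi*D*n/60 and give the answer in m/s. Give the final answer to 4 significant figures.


v = pi * 0.9770 * 12.8170 / 60
v = 0.6557 m/s


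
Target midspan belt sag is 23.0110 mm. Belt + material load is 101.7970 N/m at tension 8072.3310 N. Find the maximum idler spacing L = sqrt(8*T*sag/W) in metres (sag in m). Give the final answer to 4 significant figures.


sag = 23.0110/1000 = 0.023011 m
L = sqrt(8 * 8072.3310 * 0.023011 / 101.7970)
L = 3.821 m


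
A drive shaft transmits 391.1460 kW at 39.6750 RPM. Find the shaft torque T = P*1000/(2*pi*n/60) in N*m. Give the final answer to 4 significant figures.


omega = 2*pi*39.6750/60 = 4.15476 rad/s
T = 391.1460*1000 / 4.15476
T = 94140 N*m


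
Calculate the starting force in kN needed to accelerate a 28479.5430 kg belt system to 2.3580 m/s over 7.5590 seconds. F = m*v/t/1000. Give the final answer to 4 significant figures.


F = 28479.5430 * 2.3580 / 7.5590 / 1000
F = 8.884 kN


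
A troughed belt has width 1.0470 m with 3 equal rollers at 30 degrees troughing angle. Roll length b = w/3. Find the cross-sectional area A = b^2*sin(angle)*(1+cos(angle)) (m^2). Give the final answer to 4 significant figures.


b = 1.0470/3 = 0.349 m
A = 0.349^2 * sin(30 deg) * (1 + cos(30 deg))
A = 0.1136 m^2


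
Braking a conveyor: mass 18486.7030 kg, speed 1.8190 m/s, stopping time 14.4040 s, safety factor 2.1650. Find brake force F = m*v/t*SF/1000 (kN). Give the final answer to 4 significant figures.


F = 18486.7030 * 1.8190 / 14.4040 * 2.1650 / 1000
F = 5.054 kN


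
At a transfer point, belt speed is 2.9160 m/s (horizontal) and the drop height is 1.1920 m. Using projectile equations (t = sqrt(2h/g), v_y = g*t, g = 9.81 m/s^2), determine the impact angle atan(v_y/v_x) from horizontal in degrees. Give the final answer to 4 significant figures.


t = sqrt(2*1.1920/9.81) = 0.492968 s
v_y = 9.81 * 0.492968 = 4.83602 m/s
angle = atan(4.83602 / 2.9160) = 58.91 deg


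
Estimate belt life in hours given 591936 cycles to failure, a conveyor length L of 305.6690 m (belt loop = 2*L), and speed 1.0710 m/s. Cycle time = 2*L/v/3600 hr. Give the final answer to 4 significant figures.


cycle_time = 2 * 305.6690 / 1.0710 / 3600 = 0.158558 hr
life = 591936 * 0.158558 = 93860 hours


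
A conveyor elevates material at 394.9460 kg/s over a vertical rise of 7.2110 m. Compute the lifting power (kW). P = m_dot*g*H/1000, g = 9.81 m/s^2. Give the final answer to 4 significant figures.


P = 394.9460 * 9.81 * 7.2110 / 1000
P = 27.94 kW


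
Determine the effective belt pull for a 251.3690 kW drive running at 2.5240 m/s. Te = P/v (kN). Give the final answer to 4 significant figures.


Te = P / v = 251.3690 / 2.5240
Te = 99.59 kN
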